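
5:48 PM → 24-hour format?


17:48

Input: 5:48 PM
PM: 5 + 12 = 17


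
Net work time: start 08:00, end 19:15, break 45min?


10h 30m (630 minutes)

Total time = (19×60+15) - (8×60+0)
= 1155 - 480 = 675 min
Minus break: 675 - 45 = 630 min
= 10h 30m


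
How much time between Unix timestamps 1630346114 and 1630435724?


Difference = 1630435724 - 1630346114 = 89610 seconds
In hours: 89610 / 3600 ≈ 24.9
In days: 89610 / 86400 ≈ 1.04

89610 seconds (24.9 hours / 1.04 days)


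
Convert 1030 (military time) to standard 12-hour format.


10:30 AM

Hour: 10
10 < 12 → AM


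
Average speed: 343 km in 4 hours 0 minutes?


Distance: 343 km
Time: 4 hours
Speed = 343 / 4 ≈ 85.8 km/h

85.8 km/h


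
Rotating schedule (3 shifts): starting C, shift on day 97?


Shifts: A, B, C
Start: C (index 2)
Day 97: (2 + 97 - 1) mod 3
= 98 mod 3
= 2
Index 2 → shift C

Shift C


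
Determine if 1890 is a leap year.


Rules: divisible by 4 AND (not by 100 OR by 400)
1890 ÷ 4 = 472 remainder 2 → not divisible by 4
Not divisible by 4 → not a leap year

No


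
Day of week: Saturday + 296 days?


Monday

Start: Saturday (index 5)
(5 + 296) mod 7
= 301 mod 7
= 0
Index 0 → Monday


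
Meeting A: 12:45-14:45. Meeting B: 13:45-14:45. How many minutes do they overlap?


Meeting A: 765-885 (in minutes from midnight)
Meeting B: 825-885
Overlap start = max(765, 825) = 825
Overlap end = min(885, 885) = 885
Overlap = max(0, 885 - 825) = 60 min

60 minutes


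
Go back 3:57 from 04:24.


00:27

Start: 264 minutes from midnight
Subtract: 237 minutes
Remaining: 264 - 237 = 27
Hours: 0, Minutes: 27


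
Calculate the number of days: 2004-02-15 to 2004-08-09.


From February 15, 2004 to August 9, 2004
Rest of February 2004: 29 - 15 = 14
Full months: March 31, April 30, May 31, June 30, July 31
Days into August 2004: 9
Total = 14 + 31 + 30 + 31 + 30 + 31 + 9 = 176 days

176 days


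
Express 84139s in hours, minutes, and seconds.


23h 22m 19s

Hours: 84139 ÷ 3600 = 23 remainder 1339
Minutes: 1339 ÷ 60 = 22 remainder 19
Seconds: 19


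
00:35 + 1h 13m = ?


01:48

Start: 35 minutes from midnight
Add: 73 minutes
Total: 108 minutes
Hours: 108 ÷ 60 = 1 remainder 48


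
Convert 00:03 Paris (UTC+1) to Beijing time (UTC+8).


07:03

Time difference = UTC+8 - UTC+1 = +7 hours
New hour = (0 + 7) mod 24
= 7 mod 24 = 7
Minutes unchanged → 07:03


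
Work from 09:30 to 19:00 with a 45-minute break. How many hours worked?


8h 45m (525 minutes)

Total time = (19×60+0) - (9×60+30)
= 1140 - 570 = 570 min
Minus break: 570 - 45 = 525 min
= 8h 45m


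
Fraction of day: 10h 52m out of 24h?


0.4528 (45.28%)

Total minutes: 10×60 + 52 = 652
Day = 24×60 = 1440 minutes
Fraction = 652/1440 ≈ 0.4528
As a percentage: 652/1440 × 100 ≈ 45.28%


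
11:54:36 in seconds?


Hours: 11 × 3600 = 39600
Minutes: 54 × 60 = 3240
Seconds: 36
Total = 39600 + 3240 + 36 = 42876

42876 seconds


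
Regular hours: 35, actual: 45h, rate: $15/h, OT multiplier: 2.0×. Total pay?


$825.00

Regular: 35h × $15 = $525.00
Overtime: 45 - 35 = 10h
OT pay: 10h × $15 × 2.0 = $300.00
Total = $525.00 + $300.00 = $825.00


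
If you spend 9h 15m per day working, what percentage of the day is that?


Time: 555 minutes
Day: 1440 minutes
Percentage = (555/1440) × 100 ≈ 38.5%

38.5%


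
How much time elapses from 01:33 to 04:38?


3h 5m

End time in minutes: 4×60 + 38 = 278
Start time in minutes: 1×60 + 33 = 93
Difference = 278 - 93 = 185 minutes
= 3 hours 5 minutes


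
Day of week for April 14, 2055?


Wednesday

Zeller's congruence:
q=14, m=4, k=55, j=20
h = (14 + ⌊13×5/5⌋ + 55 + ⌊55/4⌋ + ⌊20/4⌋ - 2×20) mod 7
= (14 + 13 + 55 + 13 + 5 - 40) mod 7
= 60 mod 7 = 4
h=4 → Wednesday


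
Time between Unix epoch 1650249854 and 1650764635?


Difference = 1650764635 - 1650249854 = 514781 seconds
In hours: 514781 / 3600 ≈ 143.0
In days: 514781 / 86400 ≈ 5.96

514781 seconds (143.0 hours / 5.96 days)


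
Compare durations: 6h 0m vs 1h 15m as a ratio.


24:5 (4.80)

Duration 1: 360 minutes
Duration 2: 75 minutes
Ratio = 360:75
GCD = 15
Simplified = 24:5
As a decimal: 24/5 = 4.80


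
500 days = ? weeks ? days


71 weeks 3 days

Weeks: 500 ÷ 7 = 71 remainder 3


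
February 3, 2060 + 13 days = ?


Start: February 3, 2060
Add 13 days
February 3 + 13 = February 16, 2060

February 16, 2060


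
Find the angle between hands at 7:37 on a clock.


Hour hand = 7×30 + 37×0.5 = 228.5°
Minute hand = 37×6 = 222°
Difference = |228.5 - 222| = 6.5°

6.5°


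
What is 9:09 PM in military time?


21:09

Input: 9:09 PM
PM: 9 + 12 = 21


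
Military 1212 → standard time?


Hour: 12
12 → 12 PM (noon)

12:12 PM


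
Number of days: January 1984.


31 days

Month: January (month 1)
January has 31 days


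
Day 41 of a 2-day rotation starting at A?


Shifts: A, B
Start: A (index 0)
Day 41: (0 + 41 - 1) mod 2
= 40 mod 2
= 0
Index 0 → shift A

Shift A


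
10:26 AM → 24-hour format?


10:26

Input: 10:26 AM
AM hour stays: 10


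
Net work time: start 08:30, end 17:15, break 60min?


7h 45m (465 minutes)

Total time = (17×60+15) - (8×60+30)
= 1035 - 510 = 525 min
Minus break: 525 - 60 = 465 min
= 7h 45m


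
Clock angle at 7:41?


Hour hand = 7×30 + 41×0.5 = 230.5°
Minute hand = 41×6 = 246°
Difference = |230.5 - 246| = 15.5°

15.5°


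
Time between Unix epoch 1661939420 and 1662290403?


Difference = 1662290403 - 1661939420 = 350983 seconds
In hours: 350983 / 3600 ≈ 97.5
In days: 350983 / 86400 ≈ 4.06

350983 seconds (97.5 hours / 4.06 days)


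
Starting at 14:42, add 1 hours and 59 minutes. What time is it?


16:41

Start: 882 minutes from midnight
Add: 119 minutes
Total: 1001 minutes
Hours: 1001 ÷ 60 = 16 remainder 41


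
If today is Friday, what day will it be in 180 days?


Wednesday

Start: Friday (index 4)
(4 + 180) mod 7
= 184 mod 7
= 2
Index 2 → Wednesday


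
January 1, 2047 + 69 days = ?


March 11, 2047

Start: January 1, 2047
Add 69 days
January 1 → February 1: 31 - 1 + 1 = 31 days (69 - 31 = 38 left)
February 1 → March 1: 28 - 1 + 1 = 28 days (38 - 28 = 10 left)
March 1 + 10 = March 11, 2047


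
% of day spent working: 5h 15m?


21.9%

Time: 315 minutes
Day: 1440 minutes
Percentage = (315/1440) × 100 ≈ 21.9%


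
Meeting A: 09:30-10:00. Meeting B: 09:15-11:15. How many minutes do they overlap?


30 minutes

Meeting A: 570-600 (in minutes from midnight)
Meeting B: 555-675
Overlap start = max(570, 555) = 570
Overlap end = min(600, 675) = 600
Overlap = max(0, 600 - 570) = 30 min


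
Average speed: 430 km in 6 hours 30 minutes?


Distance: 430 km
Time: 6h 30m = 390 min = 390/60 = 13/2 hours
Speed = 430 ÷ (13/2) = 430 × 2 / 13 = 860/13 ≈ 66.2 km/h

66.2 km/h


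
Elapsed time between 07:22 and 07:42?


End time in minutes: 7×60 + 42 = 462
Start time in minutes: 7×60 + 22 = 442
Difference = 462 - 442 = 20 minutes
= 0 hours 20 minutes

0h 20m


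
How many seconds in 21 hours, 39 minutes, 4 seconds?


Hours: 21 × 3600 = 75600
Minutes: 39 × 60 = 2340
Seconds: 4
Total = 75600 + 2340 + 4 = 77944

77944 seconds


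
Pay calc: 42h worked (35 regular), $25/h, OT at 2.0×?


Regular: 35h × $25 = $875.00
Overtime: 42 - 35 = 7h
OT pay: 7h × $25 × 2.0 = $350.00
Total = $875.00 + $350.00 = $1225.00

$1225.00


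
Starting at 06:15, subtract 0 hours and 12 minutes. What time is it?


Start: 375 minutes from midnight
Subtract: 12 minutes
Remaining: 375 - 12 = 363
Hours: 6, Minutes: 3

06:03


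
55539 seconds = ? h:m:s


Hours: 55539 ÷ 3600 = 15 remainder 1539
Minutes: 1539 ÷ 60 = 25 remainder 39
Seconds: 39

15h 25m 39s


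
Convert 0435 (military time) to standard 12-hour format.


4:35 AM

Hour: 4
4 < 12 → AM


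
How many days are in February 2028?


Month: February (month 2)
February: 28 or 29 (leap year)
2028 leap year? Yes

29 days


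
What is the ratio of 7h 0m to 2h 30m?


14:5 (2.80)

Duration 1: 420 minutes
Duration 2: 150 minutes
Ratio = 420:150
GCD = 30
Simplified = 14:5
As a decimal: 14/5 = 2.80


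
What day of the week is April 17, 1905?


Monday

Zeller's congruence:
q=17, m=4, k=5, j=19
h = (17 + ⌊13×5/5⌋ + 5 + ⌊5/4⌋ + ⌊19/4⌋ - 2×19) mod 7
= (17 + 13 + 5 + 1 + 4 - 38) mod 7
= 2 mod 7 = 2
h=2 → Monday


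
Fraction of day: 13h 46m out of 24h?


Total minutes: 13×60 + 46 = 826
Day = 24×60 = 1440 minutes
Fraction = 826/1440 ≈ 0.5736
As a percentage: 826/1440 × 100 ≈ 57.36%

0.5736 (57.36%)


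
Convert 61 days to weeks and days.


8 weeks 5 days

Weeks: 61 ÷ 7 = 8 remainder 5


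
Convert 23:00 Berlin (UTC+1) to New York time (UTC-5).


Time difference = UTC-5 - UTC+1 = -6 hours
New hour = (23 -6) mod 24
= 17 mod 24 = 17
Minutes unchanged → 17:00

17:00


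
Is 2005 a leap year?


Rules: divisible by 4 AND (not by 100 OR by 400)
2005 ÷ 4 = 501 remainder 1 → not divisible by 4
Not divisible by 4 → not a leap year

No


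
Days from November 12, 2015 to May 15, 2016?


From November 12, 2015 to May 15, 2016
Rest of November 2015: 30 - 12 = 18
Full months: December 31, January 31, February 2016 29, March 31, April 30
Days into May 2016: 15
Total = 18 + 31 + 31 + 29 + 31 + 30 + 15 = 185 days

185 days


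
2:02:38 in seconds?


Hours: 2 × 3600 = 7200
Minutes: 2 × 60 = 120
Seconds: 38
Total = 7200 + 120 + 38 = 7358

7358 seconds


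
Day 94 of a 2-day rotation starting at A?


Shift B

Shifts: A, B
Start: A (index 0)
Day 94: (0 + 94 - 1) mod 2
= 93 mod 2
= 1
Index 1 → shift B


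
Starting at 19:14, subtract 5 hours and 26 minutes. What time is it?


13:48

Start: 1154 minutes from midnight
Subtract: 326 minutes
Remaining: 1154 - 326 = 828
Hours: 13, Minutes: 48


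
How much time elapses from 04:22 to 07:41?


End time in minutes: 7×60 + 41 = 461
Start time in minutes: 4×60 + 22 = 262
Difference = 461 - 262 = 199 minutes
= 3 hours 19 minutes

3h 19m


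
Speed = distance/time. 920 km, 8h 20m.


Distance: 920 km
Time: 8h 20m = 500 min = 500/60 = 25/3 hours
Speed = 920 ÷ (25/3) = 920 × 3 / 25 = 2760/25 = 110.4 km/h

110.4 km/h


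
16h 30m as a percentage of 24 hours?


0.6875 (68.75%)

Total minutes: 16×60 + 30 = 990
Day = 24×60 = 1440 minutes
Fraction = 990/1440 = 0.6875
As a percentage: 990/1440 × 100 = 68.75%


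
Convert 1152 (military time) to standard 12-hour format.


11:52 AM

Hour: 11
11 < 12 → AM


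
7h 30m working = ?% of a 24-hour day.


31.3%

Time: 450 minutes
Day: 1440 minutes
Percentage = (450/1440) × 100 ≈ 31.3%


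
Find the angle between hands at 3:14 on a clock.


Hour hand = 3×30 + 14×0.5 = 97.0°
Minute hand = 14×6 = 84°
Difference = |97.0 - 84| = 13.0°

13.0°


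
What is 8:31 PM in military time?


Input: 8:31 PM
PM: 8 + 12 = 20

20:31


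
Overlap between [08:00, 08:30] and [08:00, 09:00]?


30 minutes

Meeting A: 480-510 (in minutes from midnight)
Meeting B: 480-540
Overlap start = max(480, 480) = 480
Overlap end = min(510, 540) = 510
Overlap = max(0, 510 - 480) = 30 min


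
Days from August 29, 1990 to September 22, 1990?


From August 29, 1990 to September 22, 1990
Rest of August 1990: 31 - 29 = 2
Days into September 1990: 22
Total = 2 + 22 = 24 days

24 days


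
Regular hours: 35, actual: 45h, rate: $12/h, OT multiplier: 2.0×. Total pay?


$660.00

Regular: 35h × $12 = $420.00
Overtime: 45 - 35 = 10h
OT pay: 10h × $12 × 2.0 = $240.00
Total = $420.00 + $240.00 = $660.00


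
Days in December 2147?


Month: December (month 12)
December has 31 days

31 days


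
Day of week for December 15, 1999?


Zeller's congruence:
q=15, m=12, k=99, j=19
h = (15 + ⌊13×13/5⌋ + 99 + ⌊99/4⌋ + ⌊19/4⌋ - 2×19) mod 7
= (15 + 33 + 99 + 24 + 4 - 38) mod 7
= 137 mod 7 = 4
h=4 → Wednesday

Wednesday


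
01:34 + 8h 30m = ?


Start: 94 minutes from midnight
Add: 510 minutes
Total: 604 minutes
Hours: 604 ÷ 60 = 10 remainder 4

10:04


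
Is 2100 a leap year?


No

Rules: divisible by 4 AND (not by 100 OR by 400)
2100 ÷ 4 = 525 exactly → divisible by 4
2100 ÷ 100 = 21 exactly → divisible by 100
2100 ÷ 400 = 5 remainder 100 → not divisible by 400
Divisible by 100 but not by 400 → not a leap year


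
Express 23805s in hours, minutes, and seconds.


6h 36m 45s

Hours: 23805 ÷ 3600 = 6 remainder 2205
Minutes: 2205 ÷ 60 = 36 remainder 45
Seconds: 45


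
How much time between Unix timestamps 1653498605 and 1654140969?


Difference = 1654140969 - 1653498605 = 642364 seconds
In hours: 642364 / 3600 ≈ 178.4
In days: 642364 / 86400 ≈ 7.43

642364 seconds (178.4 hours / 7.43 days)


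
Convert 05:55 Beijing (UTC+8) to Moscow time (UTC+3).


00:55

Time difference = UTC+3 - UTC+8 = -5 hours
New hour = (5 -5) mod 24
= 0 mod 24 = 0
Minutes unchanged → 00:55


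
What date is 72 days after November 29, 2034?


February 9, 2035

Start: November 29, 2034
Add 72 days
November 29 → December 1: 30 - 29 + 1 = 2 days (72 - 2 = 70 left)
December 1 → January 1: 31 - 1 + 1 = 31 days (70 - 31 = 39 left)
January 1 → February 1: 31 - 1 + 1 = 31 days (39 - 31 = 8 left)
February 1 + 8 = February 9, 2035


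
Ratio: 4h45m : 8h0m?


19:32 (0.59)

Duration 1: 285 minutes
Duration 2: 480 minutes
Ratio = 285:480
GCD = 15
Simplified = 19:32
As a decimal: 19/32 ≈ 0.59


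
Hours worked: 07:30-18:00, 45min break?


9h 45m (585 minutes)

Total time = (18×60+0) - (7×60+30)
= 1080 - 450 = 630 min
Minus break: 630 - 45 = 585 min
= 9h 45m


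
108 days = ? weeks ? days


Weeks: 108 ÷ 7 = 15 remainder 3

15 weeks 3 days


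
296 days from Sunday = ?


Start: Sunday (index 6)
(6 + 296) mod 7
= 302 mod 7
= 1
Index 1 → Tuesday

Tuesday


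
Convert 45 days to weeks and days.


6 weeks 3 days

Weeks: 45 ÷ 7 = 6 remainder 3


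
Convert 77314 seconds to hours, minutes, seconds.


Hours: 77314 ÷ 3600 = 21 remainder 1714
Minutes: 1714 ÷ 60 = 28 remainder 34
Seconds: 34

21h 28m 34s


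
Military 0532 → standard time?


Hour: 5
5 < 12 → AM

5:32 AM


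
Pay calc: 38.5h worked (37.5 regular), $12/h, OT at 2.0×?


$474.00

Regular: 37.5h × $12 = $450.00
Overtime: 38.5 - 37.5 = 1.0h
OT pay: 1.0h × $12 × 2.0 = $24.00
Total = $450.00 + $24.00 = $474.00


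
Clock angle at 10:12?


126.0°

Hour hand = 10×30 + 12×0.5 = 306.0°
Minute hand = 12×6 = 72°
Difference = |306.0 - 72| = 234.0°
Since > 180°: 360 - 234.0 = 126.0°


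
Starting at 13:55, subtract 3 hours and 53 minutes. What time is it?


10:02

Start: 835 minutes from midnight
Subtract: 233 minutes
Remaining: 835 - 233 = 602
Hours: 10, Minutes: 2


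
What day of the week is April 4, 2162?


Zeller's congruence:
q=4, m=4, k=62, j=21
h = (4 + ⌊13×5/5⌋ + 62 + ⌊62/4⌋ + ⌊21/4⌋ - 2×21) mod 7
= (4 + 13 + 62 + 15 + 5 - 42) mod 7
= 57 mod 7 = 1
h=1 → Sunday

Sunday


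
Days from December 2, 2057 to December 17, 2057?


15 days

From December 2, 2057 to December 17, 2057
Same month: 17 - 2 = 15 days


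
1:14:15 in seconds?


4455 seconds

Hours: 1 × 3600 = 3600
Minutes: 14 × 60 = 840
Seconds: 15
Total = 3600 + 840 + 15 = 4455


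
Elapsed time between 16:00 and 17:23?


End time in minutes: 17×60 + 23 = 1043
Start time in minutes: 16×60 + 0 = 960
Difference = 1043 - 960 = 83 minutes
= 1 hours 23 minutes

1h 23m


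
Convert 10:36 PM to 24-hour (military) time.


22:36

Input: 10:36 PM
PM: 10 + 12 = 22


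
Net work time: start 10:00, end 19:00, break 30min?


Total time = (19×60+0) - (10×60+0)
= 1140 - 600 = 540 min
Minus break: 540 - 30 = 510 min
= 8h 30m

8h 30m (510 minutes)


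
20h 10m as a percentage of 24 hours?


Total minutes: 20×60 + 10 = 1210
Day = 24×60 = 1440 minutes
Fraction = 1210/1440 ≈ 0.8403
As a percentage: 1210/1440 × 100 ≈ 84.03%

0.8403 (84.03%)


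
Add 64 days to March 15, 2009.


May 18, 2009

Start: March 15, 2009
Add 64 days
March 15 → April 1: 31 - 15 + 1 = 17 days (64 - 17 = 47 left)
April 1 → May 1: 30 - 1 + 1 = 30 days (47 - 30 = 17 left)
May 1 + 17 = May 18, 2009


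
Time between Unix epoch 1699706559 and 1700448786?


742227 seconds (206.2 hours / 8.59 days)

Difference = 1700448786 - 1699706559 = 742227 seconds
In hours: 742227 / 3600 ≈ 206.2
In days: 742227 / 86400 ≈ 8.59


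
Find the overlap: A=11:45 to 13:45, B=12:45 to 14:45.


60 minutes

Meeting A: 705-825 (in minutes from midnight)
Meeting B: 765-885
Overlap start = max(705, 765) = 765
Overlap end = min(825, 885) = 825
Overlap = max(0, 825 - 765) = 60 min


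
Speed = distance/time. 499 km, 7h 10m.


69.6 km/h

Distance: 499 km
Time: 7h 10m = 430 min = 430/60 = 43/6 hours
Speed = 499 ÷ (43/6) = 499 × 6 / 43 = 2994/43 ≈ 69.6 km/h


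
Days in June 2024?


30 days

Month: June (month 6)
June has 30 days


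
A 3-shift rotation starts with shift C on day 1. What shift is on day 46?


Shift C

Shifts: A, B, C
Start: C (index 2)
Day 46: (2 + 46 - 1) mod 3
= 47 mod 3
= 2
Index 2 → shift C


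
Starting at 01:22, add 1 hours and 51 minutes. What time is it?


Start: 82 minutes from midnight
Add: 111 minutes
Total: 193 minutes
Hours: 193 ÷ 60 = 3 remainder 13

03:13


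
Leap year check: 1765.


No

Rules: divisible by 4 AND (not by 100 OR by 400)
1765 ÷ 4 = 441 remainder 1 → not divisible by 4
Not divisible by 4 → not a leap year


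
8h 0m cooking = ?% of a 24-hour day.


33.3%

Time: 480 minutes
Day: 1440 minutes
Percentage = (480/1440) × 100 ≈ 33.3%


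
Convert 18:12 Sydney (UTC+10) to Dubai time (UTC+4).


Time difference = UTC+4 - UTC+10 = -6 hours
New hour = (18 -6) mod 24
= 12 mod 24 = 12
Minutes unchanged → 12:12

12:12


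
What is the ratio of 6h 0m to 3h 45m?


8:5 (1.60)

Duration 1: 360 minutes
Duration 2: 225 minutes
Ratio = 360:225
GCD = 45
Simplified = 8:5
As a decimal: 8/5 = 1.60


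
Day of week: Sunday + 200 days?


Start: Sunday (index 6)
(6 + 200) mod 7
= 206 mod 7
= 3
Index 3 → Thursday

Thursday


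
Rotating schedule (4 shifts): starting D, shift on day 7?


Shifts: A, B, C, D
Start: D (index 3)
Day 7: (3 + 7 - 1) mod 4
= 9 mod 4
= 1
Index 1 → shift B

Shift B


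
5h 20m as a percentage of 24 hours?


0.2222 (22.22%)

Total minutes: 5×60 + 20 = 320
Day = 24×60 = 1440 minutes
Fraction = 320/1440 ≈ 0.2222
As a percentage: 320/1440 × 100 ≈ 22.22%


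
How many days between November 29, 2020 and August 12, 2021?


256 days

From November 29, 2020 to August 12, 2021
Rest of November 2020: 30 - 29 = 1
Full months: December 31, January 31, February 2021 28, March 31, April 30, May 31, June 30, July 31
Days into August 2021: 12
Total = 1 + 31 + 31 + 28 + 31 + 30 + 31 + 30 + 31 + 12 = 256 days


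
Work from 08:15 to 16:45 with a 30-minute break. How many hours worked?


8h 0m (480 minutes)

Total time = (16×60+45) - (8×60+15)
= 1005 - 495 = 510 min
Minus break: 510 - 30 = 480 min
= 8h 0m


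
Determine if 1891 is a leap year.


Rules: divisible by 4 AND (not by 100 OR by 400)
1891 ÷ 4 = 472 remainder 3 → not divisible by 4
Not divisible by 4 → not a leap year

No


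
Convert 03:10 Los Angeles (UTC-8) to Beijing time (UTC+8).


19:10

Time difference = UTC+8 - UTC-8 = +16 hours
New hour = (3 + 16) mod 24
= 19 mod 24 = 19
Minutes unchanged → 19:10


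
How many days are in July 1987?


Month: July (month 7)
July has 31 days

31 days


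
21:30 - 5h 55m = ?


Start: 1290 minutes from midnight
Subtract: 355 minutes
Remaining: 1290 - 355 = 935
Hours: 15, Minutes: 35

15:35


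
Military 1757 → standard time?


5:57 PM

Hour: 17
17 - 12 = 5 → PM


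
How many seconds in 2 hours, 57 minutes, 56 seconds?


10676 seconds

Hours: 2 × 3600 = 7200
Minutes: 57 × 60 = 3420
Seconds: 56
Total = 7200 + 3420 + 56 = 10676


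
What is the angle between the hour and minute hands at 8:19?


Hour hand = 8×30 + 19×0.5 = 249.5°
Minute hand = 19×6 = 114°
Difference = |249.5 - 114| = 135.5°

135.5°


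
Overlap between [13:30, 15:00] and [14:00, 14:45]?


Meeting A: 810-900 (in minutes from midnight)
Meeting B: 840-885
Overlap start = max(810, 840) = 840
Overlap end = min(900, 885) = 885
Overlap = max(0, 885 - 840) = 45 min

45 minutes


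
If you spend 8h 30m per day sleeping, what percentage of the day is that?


Time: 510 minutes
Day: 1440 minutes
Percentage = (510/1440) × 100 ≈ 35.4%

35.4%


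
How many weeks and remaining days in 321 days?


45 weeks 6 days

Weeks: 321 ÷ 7 = 45 remainder 6


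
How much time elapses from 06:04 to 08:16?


2h 12m

End time in minutes: 8×60 + 16 = 496
Start time in minutes: 6×60 + 4 = 364
Difference = 496 - 364 = 132 minutes
= 2 hours 12 minutes


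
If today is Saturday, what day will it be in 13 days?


Start: Saturday (index 5)
(5 + 13) mod 7
= 18 mod 7
= 4
Index 4 → Friday

Friday


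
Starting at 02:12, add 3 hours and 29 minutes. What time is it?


05:41

Start: 132 minutes from midnight
Add: 209 minutes
Total: 341 minutes
Hours: 341 ÷ 60 = 5 remainder 41


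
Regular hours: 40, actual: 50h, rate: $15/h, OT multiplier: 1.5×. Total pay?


$825.00

Regular: 40h × $15 = $600.00
Overtime: 50 - 40 = 10h
OT pay: 10h × $15 × 1.5 = $225.00
Total = $600.00 + $225.00 = $825.00


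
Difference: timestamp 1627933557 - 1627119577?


Difference = 1627933557 - 1627119577 = 813980 seconds
In hours: 813980 / 3600 ≈ 226.1
In days: 813980 / 86400 ≈ 9.42

813980 seconds (226.1 hours / 9.42 days)


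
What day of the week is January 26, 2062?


Zeller's congruence:
q=26, m=13, k=61, j=20
h = (26 + ⌊13×14/5⌋ + 61 + ⌊61/4⌋ + ⌊20/4⌋ - 2×20) mod 7
= (26 + 36 + 61 + 15 + 5 - 40) mod 7
= 103 mod 7 = 5
h=5 → Thursday

Thursday


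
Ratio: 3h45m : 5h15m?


5:7 (0.71)

Duration 1: 225 minutes
Duration 2: 315 minutes
Ratio = 225:315
GCD = 45
Simplified = 5:7
As a decimal: 5/7 ≈ 0.71


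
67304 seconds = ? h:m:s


Hours: 67304 ÷ 3600 = 18 remainder 2504
Minutes: 2504 ÷ 60 = 41 remainder 44
Seconds: 44

18h 41m 44s


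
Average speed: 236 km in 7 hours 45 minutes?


Distance: 236 km
Time: 7h 45m = 465 min = 465/60 = 31/4 hours
Speed = 236 ÷ (31/4) = 236 × 4 / 31 = 944/31 ≈ 30.5 km/h

30.5 km/h


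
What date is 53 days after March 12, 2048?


May 4, 2048

Start: March 12, 2048
Add 53 days
March 12 → April 1: 31 - 12 + 1 = 20 days (53 - 20 = 33 left)
April 1 → May 1: 30 - 1 + 1 = 30 days (33 - 30 = 3 left)
May 1 + 3 = May 4, 2048


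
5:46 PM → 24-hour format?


Input: 5:46 PM
PM: 5 + 12 = 17

17:46


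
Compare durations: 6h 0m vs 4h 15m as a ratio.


24:17 (1.41)

Duration 1: 360 minutes
Duration 2: 255 minutes
Ratio = 360:255
GCD = 15
Simplified = 24:17
As a decimal: 24/17 ≈ 1.41


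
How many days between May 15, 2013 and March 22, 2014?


311 days

From May 15, 2013 to March 22, 2014
Rest of May 2013: 31 - 15 = 16
Full months: June 30, July 31, August 31, September 30, October 31, November 30, December 31, January 31, February 2014 28
Days into March 2014: 22
Total = 16 + 30 + 31 + 31 + 30 + 31 + 30 + 31 + 31 + 28 + 22 = 311 days


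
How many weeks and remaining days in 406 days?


Weeks: 406 ÷ 7 = 58 remainder 0

58 weeks 0 days


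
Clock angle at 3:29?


69.5°

Hour hand = 3×30 + 29×0.5 = 104.5°
Minute hand = 29×6 = 174°
Difference = |104.5 - 174| = 69.5°


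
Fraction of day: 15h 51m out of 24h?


Total minutes: 15×60 + 51 = 951
Day = 24×60 = 1440 minutes
Fraction = 951/1440 ≈ 0.6604
As a percentage: 951/1440 × 100 ≈ 66.04%

0.6604 (66.04%)


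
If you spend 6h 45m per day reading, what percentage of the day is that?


28.1%

Time: 405 minutes
Day: 1440 minutes
Percentage = (405/1440) × 100 ≈ 28.1%


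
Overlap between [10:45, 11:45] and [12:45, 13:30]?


0 minutes

Meeting A: 645-705 (in minutes from midnight)
Meeting B: 765-810
Overlap start = max(645, 765) = 765
Overlap end = min(705, 810) = 705
Overlap = max(0, 705 - 765) = 0 min


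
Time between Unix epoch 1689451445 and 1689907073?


Difference = 1689907073 - 1689451445 = 455628 seconds
In hours: 455628 / 3600 ≈ 126.6
In days: 455628 / 86400 ≈ 5.27

455628 seconds (126.6 hours / 5.27 days)


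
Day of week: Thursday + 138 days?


Tuesday

Start: Thursday (index 3)
(3 + 138) mod 7
= 141 mod 7
= 1
Index 1 → Tuesday


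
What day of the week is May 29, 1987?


Friday

Zeller's congruence:
q=29, m=5, k=87, j=19
h = (29 + ⌊13×6/5⌋ + 87 + ⌊87/4⌋ + ⌊19/4⌋ - 2×19) mod 7
= (29 + 15 + 87 + 21 + 4 - 38) mod 7
= 118 mod 7 = 6
h=6 → Friday


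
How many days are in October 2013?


Month: October (month 10)
October has 31 days

31 days


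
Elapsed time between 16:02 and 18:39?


End time in minutes: 18×60 + 39 = 1119
Start time in minutes: 16×60 + 2 = 962
Difference = 1119 - 962 = 157 minutes
= 2 hours 37 minutes

2h 37m


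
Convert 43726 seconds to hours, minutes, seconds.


12h 8m 46s

Hours: 43726 ÷ 3600 = 12 remainder 526
Minutes: 526 ÷ 60 = 8 remainder 46
Seconds: 46


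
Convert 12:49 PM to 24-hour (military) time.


12:49

Input: 12:49 PM
12 PM → 12 (noon)


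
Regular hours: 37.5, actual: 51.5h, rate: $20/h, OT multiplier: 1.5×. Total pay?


Regular: 37.5h × $20 = $750.00
Overtime: 51.5 - 37.5 = 14.0h
OT pay: 14.0h × $20 × 1.5 = $420.00
Total = $750.00 + $420.00 = $1170.00

$1170.00


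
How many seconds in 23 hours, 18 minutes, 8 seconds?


Hours: 23 × 3600 = 82800
Minutes: 18 × 60 = 1080
Seconds: 8
Total = 82800 + 1080 + 8 = 83888

83888 seconds


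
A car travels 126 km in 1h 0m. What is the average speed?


Distance: 126 km
Time: 1 hours
Speed = 126 / 1 = 126.0 km/h

126.0 km/h


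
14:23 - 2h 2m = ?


Start: 863 minutes from midnight
Subtract: 122 minutes
Remaining: 863 - 122 = 741
Hours: 12, Minutes: 21

12:21


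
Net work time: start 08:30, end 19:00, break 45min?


9h 45m (585 minutes)

Total time = (19×60+0) - (8×60+30)
= 1140 - 510 = 630 min
Minus break: 630 - 45 = 585 min
= 9h 45m


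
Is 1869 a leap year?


No

Rules: divisible by 4 AND (not by 100 OR by 400)
1869 ÷ 4 = 467 remainder 1 → not divisible by 4
Not divisible by 4 → not a leap year


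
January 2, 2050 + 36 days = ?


Start: January 2, 2050
Add 36 days
January 2 → February 1: 31 - 2 + 1 = 30 days (36 - 30 = 6 left)
February 1 + 6 = February 7, 2050

February 7, 2050


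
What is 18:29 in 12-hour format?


6:29 PM

Hour: 18
18 - 12 = 6 → PM


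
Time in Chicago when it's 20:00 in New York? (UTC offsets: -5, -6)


19:00

Time difference = UTC-6 - UTC-5 = -1 hours
New hour = (20 -1) mod 24
= 19 mod 24 = 19
Minutes unchanged → 19:00


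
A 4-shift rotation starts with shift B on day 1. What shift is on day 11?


Shifts: A, B, C, D
Start: B (index 1)
Day 11: (1 + 11 - 1) mod 4
= 11 mod 4
= 3
Index 3 → shift D

Shift D


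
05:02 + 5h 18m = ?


Start: 302 minutes from midnight
Add: 318 minutes
Total: 620 minutes
Hours: 620 ÷ 60 = 10 remainder 20

10:20


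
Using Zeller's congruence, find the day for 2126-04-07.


Sunday

Zeller's congruence:
q=7, m=4, k=26, j=21
h = (7 + ⌊13×5/5⌋ + 26 + ⌊26/4⌋ + ⌊21/4⌋ - 2×21) mod 7
= (7 + 13 + 26 + 6 + 5 - 42) mod 7
= 15 mod 7 = 1
h=1 → Sunday


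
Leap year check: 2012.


Yes

Rules: divisible by 4 AND (not by 100 OR by 400)
2012 ÷ 4 = 503 exactly → divisible by 4
2012 ÷ 100 = 20 remainder 12 → not divisible by 100
Divisible by 4 but not by 100 → leap year


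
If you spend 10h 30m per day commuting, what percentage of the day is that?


43.8%

Time: 630 minutes
Day: 1440 minutes
Percentage = (630/1440) × 100 ≈ 43.8%


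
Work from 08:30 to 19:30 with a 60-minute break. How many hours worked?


Total time = (19×60+30) - (8×60+30)
= 1170 - 510 = 660 min
Minus break: 660 - 60 = 600 min
= 10h 0m

10h 0m (600 minutes)


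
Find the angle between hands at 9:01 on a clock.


95.5°

Hour hand = 9×30 + 1×0.5 = 270.5°
Minute hand = 1×6 = 6°
Difference = |270.5 - 6| = 264.5°
Since > 180°: 360 - 264.5 = 95.5°


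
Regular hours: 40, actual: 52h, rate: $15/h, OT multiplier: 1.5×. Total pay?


$870.00

Regular: 40h × $15 = $600.00
Overtime: 52 - 40 = 12h
OT pay: 12h × $15 × 1.5 = $270.00
Total = $600.00 + $270.00 = $870.00


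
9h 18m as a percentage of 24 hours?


0.3875 (38.75%)

Total minutes: 9×60 + 18 = 558
Day = 24×60 = 1440 minutes
Fraction = 558/1440 = 0.3875
As a percentage: 558/1440 × 100 = 38.75%


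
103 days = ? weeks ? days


14 weeks 5 days

Weeks: 103 ÷ 7 = 14 remainder 5


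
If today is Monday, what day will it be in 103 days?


Saturday

Start: Monday (index 0)
(0 + 103) mod 7
= 103 mod 7
= 5
Index 5 → Saturday


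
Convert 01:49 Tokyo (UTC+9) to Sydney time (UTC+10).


Time difference = UTC+10 - UTC+9 = +1 hours
New hour = (1 + 1) mod 24
= 2 mod 24 = 2
Minutes unchanged → 02:49

02:49


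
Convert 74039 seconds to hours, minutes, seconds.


Hours: 74039 ÷ 3600 = 20 remainder 2039
Minutes: 2039 ÷ 60 = 33 remainder 59
Seconds: 59

20h 33m 59s


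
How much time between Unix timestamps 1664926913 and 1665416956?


490043 seconds (136.1 hours / 5.67 days)

Difference = 1665416956 - 1664926913 = 490043 seconds
In hours: 490043 / 3600 ≈ 136.1
In days: 490043 / 86400 ≈ 5.67


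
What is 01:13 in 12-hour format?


1:13 AM

Hour: 1
1 < 12 → AM


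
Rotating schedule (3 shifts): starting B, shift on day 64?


Shifts: A, B, C
Start: B (index 1)
Day 64: (1 + 64 - 1) mod 3
= 64 mod 3
= 1
Index 1 → shift B

Shift B


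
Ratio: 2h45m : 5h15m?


11:21 (0.52)

Duration 1: 165 minutes
Duration 2: 315 minutes
Ratio = 165:315
GCD = 15
Simplified = 11:21
As a decimal: 11/21 ≈ 0.52


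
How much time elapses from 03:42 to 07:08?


End time in minutes: 7×60 + 8 = 428
Start time in minutes: 3×60 + 42 = 222
Difference = 428 - 222 = 206 minutes
= 3 hours 26 minutes

3h 26m


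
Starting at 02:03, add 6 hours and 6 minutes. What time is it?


Start: 123 minutes from midnight
Add: 366 minutes
Total: 489 minutes
Hours: 489 ÷ 60 = 8 remainder 9

08:09


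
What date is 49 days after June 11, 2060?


July 30, 2060

Start: June 11, 2060
Add 49 days
June 11 → July 1: 30 - 11 + 1 = 20 days (49 - 20 = 29 left)
July 1 + 29 = July 30, 2060


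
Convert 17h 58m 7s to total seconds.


64687 seconds

Hours: 17 × 3600 = 61200
Minutes: 58 × 60 = 3480
Seconds: 7
Total = 61200 + 3480 + 7 = 64687


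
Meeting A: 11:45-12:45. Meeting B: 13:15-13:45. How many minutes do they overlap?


0 minutes

Meeting A: 705-765 (in minutes from midnight)
Meeting B: 795-825
Overlap start = max(705, 795) = 795
Overlap end = min(765, 825) = 765
Overlap = max(0, 765 - 795) = 0 min


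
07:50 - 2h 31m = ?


Start: 470 minutes from midnight
Subtract: 151 minutes
Remaining: 470 - 151 = 319
Hours: 5, Minutes: 19

05:19


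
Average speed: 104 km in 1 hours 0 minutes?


104.0 km/h

Distance: 104 km
Time: 1 hours
Speed = 104 / 1 = 104.0 km/h


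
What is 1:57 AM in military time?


01:57

Input: 1:57 AM
AM hour stays: 1


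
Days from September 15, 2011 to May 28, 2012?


256 days

From September 15, 2011 to May 28, 2012
Rest of September 2011: 30 - 15 = 15
Full months: October 31, November 30, December 31, January 31, February 2012 29, March 31, April 30
Days into May 2012: 28
Total = 15 + 31 + 30 + 31 + 31 + 29 + 31 + 30 + 28 = 256 days


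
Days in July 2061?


Month: July (month 7)
July has 31 days

31 days


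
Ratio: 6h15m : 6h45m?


25:27 (0.93)

Duration 1: 375 minutes
Duration 2: 405 minutes
Ratio = 375:405
GCD = 15
Simplified = 25:27
As a decimal: 25/27 ≈ 0.93


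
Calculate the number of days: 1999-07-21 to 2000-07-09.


354 days

From July 21, 1999 to July 9, 2000
Rest of July 1999: 31 - 21 = 10
Full months: August 31, September 30, October 31, November 30, December 31, January 31, February 2000 29, March 31, April 30, May 31, June 30
Days into July 2000: 9
Total = 10 + 31 + 30 + 31 + 30 + 31 + 31 + 29 + 31 + 30 + 31 + 30 + 9 = 354 days


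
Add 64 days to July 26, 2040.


September 28, 2040

Start: July 26, 2040
Add 64 days
July 26 → August 1: 31 - 26 + 1 = 6 days (64 - 6 = 58 left)
August 1 → September 1: 31 - 1 + 1 = 31 days (58 - 31 = 27 left)
September 1 + 27 = September 28, 2040


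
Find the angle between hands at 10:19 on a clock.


Hour hand = 10×30 + 19×0.5 = 309.5°
Minute hand = 19×6 = 114°
Difference = |309.5 - 114| = 195.5°
Since > 180°: 360 - 195.5 = 164.5°

164.5°


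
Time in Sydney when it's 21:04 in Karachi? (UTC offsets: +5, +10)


Time difference = UTC+10 - UTC+5 = +5 hours
New hour = (21 + 5) mod 24
= 26 mod 24 = 2
Minutes unchanged → 02:04; 26 ≥ 24 → next day

02:04 (next day)


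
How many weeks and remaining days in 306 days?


Weeks: 306 ÷ 7 = 43 remainder 5

43 weeks 5 days


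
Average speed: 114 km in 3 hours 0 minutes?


38.0 km/h

Distance: 114 km
Time: 3 hours
Speed = 114 / 3 = 38.0 km/h


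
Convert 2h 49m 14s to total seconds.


10154 seconds

Hours: 2 × 3600 = 7200
Minutes: 49 × 60 = 2940
Seconds: 14
Total = 7200 + 2940 + 14 = 10154


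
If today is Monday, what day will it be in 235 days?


Friday

Start: Monday (index 0)
(0 + 235) mod 7
= 235 mod 7
= 4
Index 4 → Friday


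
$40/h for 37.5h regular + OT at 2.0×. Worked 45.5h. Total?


$2140.00

Regular: 37.5h × $40 = $1500.00
Overtime: 45.5 - 37.5 = 8.0h
OT pay: 8.0h × $40 × 2.0 = $640.00
Total = $1500.00 + $640.00 = $2140.00


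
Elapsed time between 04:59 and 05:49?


0h 50m

End time in minutes: 5×60 + 49 = 349
Start time in minutes: 4×60 + 59 = 299
Difference = 349 - 299 = 50 minutes
= 0 hours 50 minutes


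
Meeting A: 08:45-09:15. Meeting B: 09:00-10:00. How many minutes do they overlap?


Meeting A: 525-555 (in minutes from midnight)
Meeting B: 540-600
Overlap start = max(525, 540) = 540
Overlap end = min(555, 600) = 555
Overlap = max(0, 555 - 540) = 15 min

15 minutes


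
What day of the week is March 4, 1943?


Zeller's congruence:
q=4, m=3, k=43, j=19
h = (4 + ⌊13×4/5⌋ + 43 + ⌊43/4⌋ + ⌊19/4⌋ - 2×19) mod 7
= (4 + 10 + 43 + 10 + 4 - 38) mod 7
= 33 mod 7 = 5
h=5 → Thursday

Thursday


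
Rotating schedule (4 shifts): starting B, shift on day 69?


Shift B

Shifts: A, B, C, D
Start: B (index 1)
Day 69: (1 + 69 - 1) mod 4
= 69 mod 4
= 1
Index 1 → shift B


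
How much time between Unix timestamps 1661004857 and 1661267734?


262877 seconds (73.0 hours / 3.04 days)

Difference = 1661267734 - 1661004857 = 262877 seconds
In hours: 262877 / 3600 ≈ 73.0
In days: 262877 / 86400 ≈ 3.04


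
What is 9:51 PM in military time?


Input: 9:51 PM
PM: 9 + 12 = 21

21:51


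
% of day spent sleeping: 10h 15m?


42.7%

Time: 615 minutes
Day: 1440 minutes
Percentage = (615/1440) × 100 ≈ 42.7%


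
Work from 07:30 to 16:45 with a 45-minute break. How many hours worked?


Total time = (16×60+45) - (7×60+30)
= 1005 - 450 = 555 min
Minus break: 555 - 45 = 510 min
= 8h 30m

8h 30m (510 minutes)


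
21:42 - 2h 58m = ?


18:44

Start: 1302 minutes from midnight
Subtract: 178 minutes
Remaining: 1302 - 178 = 1124
Hours: 18, Minutes: 44


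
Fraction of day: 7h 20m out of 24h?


Total minutes: 7×60 + 20 = 440
Day = 24×60 = 1440 minutes
Fraction = 440/1440 ≈ 0.3056
As a percentage: 440/1440 × 100 ≈ 30.56%

0.3056 (30.56%)


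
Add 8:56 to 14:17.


Start: 857 minutes from midnight
Add: 536 minutes
Total: 1393 minutes
Hours: 1393 ÷ 60 = 23 remainder 13

23:13


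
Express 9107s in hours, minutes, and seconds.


Hours: 9107 ÷ 3600 = 2 remainder 1907
Minutes: 1907 ÷ 60 = 31 remainder 47
Seconds: 47

2h 31m 47s


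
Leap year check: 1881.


Rules: divisible by 4 AND (not by 100 OR by 400)
1881 ÷ 4 = 470 remainder 1 → not divisible by 4
Not divisible by 4 → not a leap year

No


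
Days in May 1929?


Month: May (month 5)
May has 31 days

31 days


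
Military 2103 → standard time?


9:03 PM

Hour: 21
21 - 12 = 9 → PM


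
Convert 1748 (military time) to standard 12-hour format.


5:48 PM

Hour: 17
17 - 12 = 5 → PM


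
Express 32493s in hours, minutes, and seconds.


Hours: 32493 ÷ 3600 = 9 remainder 93
Minutes: 93 ÷ 60 = 1 remainder 33
Seconds: 33

9h 1m 33s


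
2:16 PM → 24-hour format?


Input: 2:16 PM
PM: 2 + 12 = 14

14:16


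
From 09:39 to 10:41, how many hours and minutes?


End time in minutes: 10×60 + 41 = 641
Start time in minutes: 9×60 + 39 = 579
Difference = 641 - 579 = 62 minutes
= 1 hours 2 minutes

1h 2m


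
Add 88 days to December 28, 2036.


March 26, 2037

Start: December 28, 2036
Add 88 days
December 28 → January 1: 31 - 28 + 1 = 4 days (88 - 4 = 84 left)
January 1 → February 1: 31 - 1 + 1 = 31 days (84 - 31 = 53 left)
February 1 → March 1: 28 - 1 + 1 = 28 days (53 - 28 = 25 left)
March 1 + 25 = March 26, 2037


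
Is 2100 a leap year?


No

Rules: divisible by 4 AND (not by 100 OR by 400)
2100 ÷ 4 = 525 exactly → divisible by 4
2100 ÷ 100 = 21 exactly → divisible by 100
2100 ÷ 400 = 5 remainder 100 → not divisible by 400
Divisible by 100 but not by 400 → not a leap year


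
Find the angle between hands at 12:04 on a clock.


22.0°

Hour hand (12 ≡ 0 on the dial): 0×30 + 4×0.5 = 2.0°
Minute hand = 4×6 = 24°
Difference = |2.0 - 24| = 22.0°


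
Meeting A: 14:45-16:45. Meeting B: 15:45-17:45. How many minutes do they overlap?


60 minutes

Meeting A: 885-1005 (in minutes from midnight)
Meeting B: 945-1065
Overlap start = max(885, 945) = 945
Overlap end = min(1005, 1065) = 1005
Overlap = max(0, 1005 - 945) = 60 min


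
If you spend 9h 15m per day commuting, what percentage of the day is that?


Time: 555 minutes
Day: 1440 minutes
Percentage = (555/1440) × 100 ≈ 38.5%

38.5%


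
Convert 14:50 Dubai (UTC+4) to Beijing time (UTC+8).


Time difference = UTC+8 - UTC+4 = +4 hours
New hour = (14 + 4) mod 24
= 18 mod 24 = 18
Minutes unchanged → 18:50

18:50


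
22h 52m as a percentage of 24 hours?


Total minutes: 22×60 + 52 = 1372
Day = 24×60 = 1440 minutes
Fraction = 1372/1440 ≈ 0.9528
As a percentage: 1372/1440 × 100 ≈ 95.28%

0.9528 (95.28%)


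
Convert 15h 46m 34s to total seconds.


Hours: 15 × 3600 = 54000
Minutes: 46 × 60 = 2760
Seconds: 34
Total = 54000 + 2760 + 34 = 56794

56794 seconds


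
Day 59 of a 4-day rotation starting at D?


Shifts: A, B, C, D
Start: D (index 3)
Day 59: (3 + 59 - 1) mod 4
= 61 mod 4
= 1
Index 1 → shift B

Shift B


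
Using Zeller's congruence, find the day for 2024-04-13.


Saturday

Zeller's congruence:
q=13, m=4, k=24, j=20
h = (13 + ⌊13×5/5⌋ + 24 + ⌊24/4⌋ + ⌊20/4⌋ - 2×20) mod 7
= (13 + 13 + 24 + 6 + 5 - 40) mod 7
= 21 mod 7 = 0
h=0 → Saturday


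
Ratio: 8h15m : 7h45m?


33:31 (1.06)

Duration 1: 495 minutes
Duration 2: 465 minutes
Ratio = 495:465
GCD = 15
Simplified = 33:31
As a decimal: 33/31 ≈ 1.06


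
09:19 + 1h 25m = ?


10:44

Start: 559 minutes from midnight
Add: 85 minutes
Total: 644 minutes
Hours: 644 ÷ 60 = 10 remainder 44
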